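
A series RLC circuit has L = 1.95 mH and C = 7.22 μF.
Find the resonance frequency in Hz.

Step 1 — Resonance condition Im(Z)=0 gives ω₀ = 1/√(LC).
Step 2 — ω₀ = 1/√(0.00195·7.22e-06) = 8428 rad/s.
Step 3 — f₀ = ω₀/(2π) = 1341 Hz.

f₀ = 1341 Hz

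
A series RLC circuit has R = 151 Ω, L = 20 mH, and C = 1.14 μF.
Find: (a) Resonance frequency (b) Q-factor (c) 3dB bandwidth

Step 1 — Resonance: ω₀ = 1/√(LC) = 1/√(0.02·1.14e-06) = 6623 rad/s.
Step 2 — f₀ = ω₀/(2π) = 1054 Hz.
Step 3 — Series Q: Q = ω₀L/R = 6623·0.02/151 = 0.8772.
Step 4 — Bandwidth: Δω = ω₀/Q = 7550 rad/s; BW = Δω/(2π) = 1202 Hz.

(a) f₀ = 1054 Hz  (b) Q = 0.8772  (c) BW = 1202 Hz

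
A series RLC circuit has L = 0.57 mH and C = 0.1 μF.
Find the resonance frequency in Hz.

Step 1 — Resonance condition Im(Z)=0 gives ω₀ = 1/√(LC).
Step 2 — ω₀ = 1/√(0.00057·1e-07) = 1.325e+05 rad/s.
Step 3 — f₀ = ω₀/(2π) = 2.108e+04 Hz.

f₀ = 2.108e+04 Hz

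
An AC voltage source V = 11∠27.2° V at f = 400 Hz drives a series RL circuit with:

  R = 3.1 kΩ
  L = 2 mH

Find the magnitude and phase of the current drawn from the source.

Step 1 — Angular frequency: ω = 2π·f = 2π·400 = 2513 rad/s.
Step 2 — Component impedances:
  R: Z = R = 3100 Ω
  L: Z = jωL = j·2513·0.002 = 0 + j5.027 Ω
Step 3 — Series combination: Z_total = R + L = 3100 + j5.027 Ω = 3100∠0.1° Ω.
Step 4 — Source phasor: V = 11∠27.2° V = 9.784 + j5.028 V.
Step 5 — Ohm's law: I = V / Z_total = (9.784 + j5.028) / (3100 + j5.027) = 0.003159 + j0.001617 A.
Step 6 — Convert to polar: |I| = 0.003548 A, ∠I = 27.1°.

I = 0.003548∠27.1° A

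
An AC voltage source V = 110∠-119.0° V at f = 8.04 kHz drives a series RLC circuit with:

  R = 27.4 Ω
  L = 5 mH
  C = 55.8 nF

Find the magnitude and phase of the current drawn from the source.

Step 1 — Angular frequency: ω = 2π·f = 2π·8040 = 5.052e+04 rad/s.
Step 2 — Component impedances:
  R: Z = R = 27.4 Ω
  L: Z = jωL = j·5.052e+04·0.005 = 0 + j252.6 Ω
  C: Z = 1/(jωC) = -j/(ω·C) = 0 - j354.8 Ω
Step 3 — Series combination: Z_total = R + L + C = 27.4 - j102.2 Ω = 105.8∠-75.0° Ω.
Step 4 — Source phasor: V = 110∠-119.0° V = -53.33 - j96.21 V.
Step 5 — Ohm's law: I = V / Z_total = (-53.33 - j96.21) / (27.4 - j102.2) = 0.7479 - j0.7225 A.
Step 6 — Convert to polar: |I| = 1.04 A, ∠I = -44.0°.

I = 1.04∠-44.0° A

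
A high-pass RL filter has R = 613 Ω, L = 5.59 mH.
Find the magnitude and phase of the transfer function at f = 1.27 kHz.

Step 1 — Angular frequency: ω = 2π·1270 = 7980 rad/s.
Step 2 — Transfer function: H(jω) = jωL/(R + jωL).
Step 3 — Numerator jωL = j·44.61; denominator R + jωL = 613 + j44.61.
Step 4 — H = 0.005267 + j0.07238.
Step 5 — Magnitude: |H| = 0.07258 (-22.8 dB); phase: φ = 85.8°.

|H| = 0.07258 (-22.8 dB), φ = 85.8°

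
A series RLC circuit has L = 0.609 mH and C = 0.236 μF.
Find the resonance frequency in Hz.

Step 1 — Resonance condition Im(Z)=0 gives ω₀ = 1/√(LC).
Step 2 — ω₀ = 1/√(0.000609·2.36e-07) = 8.341e+04 rad/s.
Step 3 — f₀ = ω₀/(2π) = 1.328e+04 Hz.

f₀ = 1.328e+04 Hz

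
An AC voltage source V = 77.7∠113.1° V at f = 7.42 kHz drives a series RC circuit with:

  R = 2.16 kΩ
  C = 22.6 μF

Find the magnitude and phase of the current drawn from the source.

Step 1 — Angular frequency: ω = 2π·f = 2π·7420 = 4.662e+04 rad/s.
Step 2 — Component impedances:
  R: Z = R = 2160 Ω
  C: Z = 1/(jωC) = -j/(ω·C) = 0 - j0.9491 Ω
Step 3 — Series combination: Z_total = R + C = 2160 - j0.9491 Ω = 2160∠-0.0° Ω.
Step 4 — Source phasor: V = 77.7∠113.1° V = -30.48 + j71.47 V.
Step 5 — Ohm's law: I = V / Z_total = (-30.48 + j71.47) / (2160 - j0.9491) = -0.01413 + j0.03308 A.
Step 6 — Convert to polar: |I| = 0.03597 A, ∠I = 113.1°.

I = 0.03597∠113.1° A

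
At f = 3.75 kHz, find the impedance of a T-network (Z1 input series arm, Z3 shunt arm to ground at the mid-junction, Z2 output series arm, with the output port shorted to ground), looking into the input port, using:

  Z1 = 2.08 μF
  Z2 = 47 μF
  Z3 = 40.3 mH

Step 1 — Angular frequency: ω = 2π·f = 2π·3750 = 2.356e+04 rad/s.
Step 2 — Component impedances:
  Z1: Z = 1/(jωC) = -j/(ω·C) = 0 - j20.4 Ω
  Z2: Z = 1/(jωC) = -j/(ω·C) = 0 - j0.903 Ω
  Z3: Z = jωL = j·2.356e+04·0.0403 = 0 + j949.5 Ω
Step 3 — With the output port shorted to ground, the output series arm Z2 runs from the junction to ground; the shunt arm Z3 also runs from the junction to ground. They appear in parallel: Z3 || Z2 = 0 - j0.9039 Ω.
Step 4 — Series with input arm Z1: Z_in = Z1 + (Z3 || Z2) = 0 - j21.31 Ω = 21.31∠-90.0° Ω.

Z = 0 - j21.31 Ω = 21.31∠-90.0° Ω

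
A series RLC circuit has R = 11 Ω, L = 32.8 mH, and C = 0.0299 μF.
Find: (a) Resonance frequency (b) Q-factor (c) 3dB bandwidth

Step 1 — Resonance: ω₀ = 1/√(LC) = 1/√(0.0328·2.99e-08) = 3.193e+04 rad/s.
Step 2 — f₀ = ω₀/(2π) = 5082 Hz.
Step 3 — Series Q: Q = ω₀L/R = 3.193e+04·0.0328/11 = 95.22.
Step 4 — Bandwidth: Δω = ω₀/Q = 335.4 rad/s; BW = Δω/(2π) = 53.38 Hz.

(a) f₀ = 5082 Hz  (b) Q = 95.22  (c) BW = 53.38 Hz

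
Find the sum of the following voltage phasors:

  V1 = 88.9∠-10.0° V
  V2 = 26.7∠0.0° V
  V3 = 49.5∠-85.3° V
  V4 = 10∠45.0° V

Step 1 — Convert each phasor to rectangular form:
  V1 = 88.9·(cos(-10.0°) + j·sin(-10.0°)) = 87.55 - j15.44 V
  V2 = 26.7·(cos(0.0°) + j·sin(0.0°)) = 26.7 V
  V3 = 49.5·(cos(-85.3°) + j·sin(-85.3°)) = 4.056 - j49.33 V
  V4 = 10·(cos(45.0°) + j·sin(45.0°)) = 7.071 + j7.071 V
Step 2 — Sum components: V_total = 125.4 - j57.7 V.
Step 3 — Convert to polar: |V_total| = 138 V, ∠V_total = -24.7°.

V_total = 138∠-24.7° V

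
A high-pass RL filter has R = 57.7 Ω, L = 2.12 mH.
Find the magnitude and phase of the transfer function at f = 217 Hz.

Step 1 — Angular frequency: ω = 2π·217 = 1363 rad/s.
Step 2 — Transfer function: H(jω) = jωL/(R + jωL).
Step 3 — Numerator jωL = j·2.891; denominator R + jωL = 57.7 + j2.891.
Step 4 — H = 0.002503 + j0.04997.
Step 5 — Magnitude: |H| = 0.05003 (-26.0 dB); phase: φ = 87.1°.

|H| = 0.05003 (-26.0 dB), φ = 87.1°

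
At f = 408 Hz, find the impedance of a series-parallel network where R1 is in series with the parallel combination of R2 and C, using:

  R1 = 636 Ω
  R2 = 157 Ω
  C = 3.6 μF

Step 1 — Angular frequency: ω = 2π·f = 2π·408 = 2564 rad/s.
Step 2 — Component impedances:
  R1: Z = R = 636 Ω
  R2: Z = R = 157 Ω
  C: Z = 1/(jωC) = -j/(ω·C) = 0 - j108.4 Ω
Step 3 — Parallel branch: R2 || C = 1/(1/R2 + 1/C) = 50.66 - j73.4 Ω.
Step 4 — Series with R1: Z_total = R1 + (R2 || C) = 686.7 - j73.4 Ω = 690.6∠-6.1° Ω.

Z = 686.7 - j73.4 Ω = 690.6∠-6.1° Ω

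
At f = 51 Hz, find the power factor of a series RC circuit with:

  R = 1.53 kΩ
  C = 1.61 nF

Step 1 — Angular frequency: ω = 2π·f = 2π·51 = 320.4 rad/s.
Step 2 — Component impedances:
  R: Z = R = 1530 Ω
  C: Z = 1/(jωC) = -j/(ω·C) = 0 - j1.938e+06 Ω
Step 3 — Series combination: Z_total = R + C = 1530 - j1.938e+06 Ω = 1.938e+06∠-90.0° Ω.
Step 4 — Power factor: PF = cos(φ) = Re(Z)/|Z| = 1530/1.93831e+06 = 0.0007893.
Step 5 — Type: Im(Z) = -1.938e+06 ⇒ leading (phase φ = -90.0°).

PF = 0.0007893 (leading, φ = -90.0°)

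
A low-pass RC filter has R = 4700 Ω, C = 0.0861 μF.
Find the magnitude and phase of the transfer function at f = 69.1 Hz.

Step 1 — Angular frequency: ω = 2π·69.1 = 434.2 rad/s.
Step 2 — Transfer function: H(jω) = 1/(1 + jωRC).
Step 3 — Denominator: 1 + jωRC = 1 + j·434.2·4700·8.61e-08 = 1 + j0.1757.
Step 4 — H = 0.9701 - j0.1704.
Step 5 — Magnitude: |H| = 0.9849 (-0.1 dB); phase: φ = -10.0°.

|H| = 0.9849 (-0.1 dB), φ = -10.0°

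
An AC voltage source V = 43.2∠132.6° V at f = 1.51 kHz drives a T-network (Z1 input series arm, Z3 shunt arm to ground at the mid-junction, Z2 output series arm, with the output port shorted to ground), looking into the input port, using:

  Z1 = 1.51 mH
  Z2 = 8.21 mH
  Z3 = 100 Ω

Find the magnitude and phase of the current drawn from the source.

Step 1 — Angular frequency: ω = 2π·f = 2π·1510 = 9488 rad/s.
Step 2 — Component impedances:
  Z1: Z = jωL = j·9488·0.00151 = 0 + j14.33 Ω
  Z2: Z = jωL = j·9488·0.00821 = 0 + j77.89 Ω
  Z3: Z = R = 100 Ω
Step 3 — With the output port shorted to ground, the output series arm Z2 runs from the junction to ground; the shunt arm Z3 also runs from the junction to ground. They appear in parallel: Z3 || Z2 = 37.76 + j48.48 Ω.
Step 4 — Series with input arm Z1: Z_in = Z1 + (Z3 || Z2) = 37.76 + j62.81 Ω = 73.28∠59.0° Ω.
Step 5 — Source phasor: V = 43.2∠132.6° V = -29.24 + j31.8 V.
Step 6 — Ohm's law: I = V / Z_total = (-29.24 + j31.8) / (37.76 + j62.81) = 0.1663 + j0.5656 A.
Step 7 — Convert to polar: |I| = 0.5895 A, ∠I = 73.6°.

I = 0.5895∠73.6° A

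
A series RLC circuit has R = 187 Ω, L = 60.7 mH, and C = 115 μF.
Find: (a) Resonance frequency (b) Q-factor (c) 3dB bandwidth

Step 1 — Resonance condition Im(Z)=0 gives ω₀ = 1/√(LC).
Step 2 — ω₀ = 1/√(0.0607·0.000115) = 378.5 rad/s.
Step 3 — f₀ = ω₀/(2π) = 60.24 Hz.
Step 4 — Series Q: Q = ω₀L/R = 378.5·0.0607/187 = 0.1229.
Step 5 — 3dB bandwidth: Δω = ω₀/Q = 3081 rad/s; BW = Δω/(2π) = 490.3 Hz.

(a) f₀ = 60.24 Hz  (b) Q = 0.1229  (c) BW = 490.3 Hz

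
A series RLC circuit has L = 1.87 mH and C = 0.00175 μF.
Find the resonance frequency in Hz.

Step 1 — Resonance condition Im(Z)=0 gives ω₀ = 1/√(LC).
Step 2 — ω₀ = 1/√(0.00187·1.75e-09) = 5.528e+05 rad/s.
Step 3 — f₀ = ω₀/(2π) = 8.798e+04 Hz.

f₀ = 8.798e+04 Hz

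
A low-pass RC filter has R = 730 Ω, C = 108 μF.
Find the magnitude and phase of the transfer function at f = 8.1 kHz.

Step 1 — Angular frequency: ω = 2π·8100 = 5.089e+04 rad/s.
Step 2 — Transfer function: H(jω) = 1/(1 + jωRC).
Step 3 — Denominator: 1 + jωRC = 1 + j·5.089e+04·730·0.000108 = 1 + j4012.
Step 4 — H = 6.211e-08 - j0.0002492.
Step 5 — Magnitude: |H| = 0.0002492 (-72.1 dB); phase: φ = -90.0°.

|H| = 0.0002492 (-72.1 dB), φ = -90.0°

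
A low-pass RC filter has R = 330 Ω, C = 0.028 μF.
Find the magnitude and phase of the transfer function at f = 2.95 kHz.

Step 1 — Angular frequency: ω = 2π·2950 = 1.854e+04 rad/s.
Step 2 — Transfer function: H(jω) = 1/(1 + jωRC).
Step 3 — Denominator: 1 + jωRC = 1 + j·1.854e+04·330·2.8e-08 = 1 + j0.1713.
Step 4 — H = 0.9715 - j0.1664.
Step 5 — Magnitude: |H| = 0.9856 (-0.1 dB); phase: φ = -9.7°.

|H| = 0.9856 (-0.1 dB), φ = -9.7°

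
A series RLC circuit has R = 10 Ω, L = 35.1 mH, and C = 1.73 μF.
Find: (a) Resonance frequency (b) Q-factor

Step 1 — Resonance condition Im(Z)=0 gives ω₀ = 1/√(LC).
Step 2 — ω₀ = 1/√(0.0351·1.73e-06) = 4058 rad/s.
Step 3 — f₀ = ω₀/(2π) = 645.9 Hz.
Step 4 — Series Q: Q = ω₀L/R = 4058·0.0351/10 = 14.24.

(a) f₀ = 645.9 Hz  (b) Q = 14.24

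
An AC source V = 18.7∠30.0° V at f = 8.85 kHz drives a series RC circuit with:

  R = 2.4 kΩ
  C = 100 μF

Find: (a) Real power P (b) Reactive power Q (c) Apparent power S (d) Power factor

Step 1 — Angular frequency: ω = 2π·f = 2π·8850 = 5.561e+04 rad/s.
Step 2 — Component impedances:
  R: Z = R = 2400 Ω
  C: Z = 1/(jωC) = -j/(ω·C) = 0 - j0.1798 Ω
Step 3 — Series combination: Z_total = R + C = 2400 - j0.1798 Ω = 2400∠-0.0° Ω.
Step 4 — Source phasor: V = 18.7∠30.0° V = 16.19 + j9.35 V.
Step 5 — Current: I = V / Z = 0.006747 + j0.003896 A = 0.007792∠30.0° A.
Step 6 — Complex power: S = V·I* = 0.1457 - j1.092e-05 VA.
Step 7 — Real power: P = Re(S) = 0.1457 W.
Step 8 — Reactive power: Q = Im(S) = -1.092e-05 VAR.
Step 9 — Apparent power: |S| = 0.1457 VA.
Step 10 — Power factor: PF = P/|S| = 1 (leading).

(a) P = 0.1457 W  (b) Q = -1.092e-05 VAR  (c) S = 0.1457 VA  (d) PF = 1 (leading)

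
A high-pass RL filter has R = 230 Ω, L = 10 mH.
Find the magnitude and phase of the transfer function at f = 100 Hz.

Step 1 — Angular frequency: ω = 2π·100 = 628.3 rad/s.
Step 2 — Transfer function: H(jω) = jωL/(R + jωL).
Step 3 — Numerator jωL = j·6.283; denominator R + jωL = 230 + j6.283.
Step 4 — H = 0.0007457 + j0.0273.
Step 5 — Magnitude: |H| = 0.02731 (-31.3 dB); phase: φ = 88.4°.

|H| = 0.02731 (-31.3 dB), φ = 88.4°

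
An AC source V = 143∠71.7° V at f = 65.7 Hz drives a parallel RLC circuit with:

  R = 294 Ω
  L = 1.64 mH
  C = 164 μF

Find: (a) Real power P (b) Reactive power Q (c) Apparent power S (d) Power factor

Step 1 — Angular frequency: ω = 2π·f = 2π·65.7 = 412.8 rad/s.
Step 2 — Component impedances:
  R: Z = R = 294 Ω
  L: Z = jωL = j·412.8·0.00164 = 0 + j0.677 Ω
  C: Z = 1/(jωC) = -j/(ω·C) = 0 - j14.77 Ω
Step 3 — Parallel combination: 1/Z_total = 1/R + 1/L + 1/C; Z_total = 0.001712 + j0.7095 Ω = 0.7095∠89.9° Ω.
Step 4 — Source phasor: V = 143∠71.7° V = 44.9 + j135.8 V.
Step 5 — Current: I = V / Z = 191.5 - j62.82 A = 201.5∠-18.2° A.
Step 6 — Complex power: S = V·I* = 69.55 + j2.882e+04 VA.
Step 7 — Real power: P = Re(S) = 69.55 W.
Step 8 — Reactive power: Q = Im(S) = 2.882e+04 VAR.
Step 9 — Apparent power: |S| = 2.882e+04 VA.
Step 10 — Power factor: PF = P/|S| = 0.002413 (lagging).

(a) P = 69.55 W  (b) Q = 2.882e+04 VAR  (c) S = 2.882e+04 VA  (d) PF = 0.002413 (lagging)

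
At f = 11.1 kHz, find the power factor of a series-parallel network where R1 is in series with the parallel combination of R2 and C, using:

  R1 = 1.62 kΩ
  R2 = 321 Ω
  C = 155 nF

Step 1 — Angular frequency: ω = 2π·f = 2π·1.11e+04 = 6.974e+04 rad/s.
Step 2 — Component impedances:
  R1: Z = R = 1620 Ω
  R2: Z = R = 321 Ω
  C: Z = 1/(jωC) = -j/(ω·C) = 0 - j92.51 Ω
Step 3 — Parallel branch: R2 || C = 1/(1/R2 + 1/C) = 24.61 - j85.41 Ω.
Step 4 — Series with R1: Z_total = R1 + (R2 || C) = 1645 - j85.41 Ω = 1647∠-3.0° Ω.
Step 5 — Power factor: PF = cos(φ) = Re(Z)/|Z| = 1644.6/1646.8 = 0.9987.
Step 6 — Type: Im(Z) = -85.41 ⇒ leading (phase φ = -3.0°).

PF = 0.9987 (leading, φ = -3.0°)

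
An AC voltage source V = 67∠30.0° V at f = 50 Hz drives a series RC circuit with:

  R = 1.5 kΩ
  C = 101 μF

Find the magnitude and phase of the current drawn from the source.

Step 1 — Angular frequency: ω = 2π·f = 2π·50 = 314.2 rad/s.
Step 2 — Component impedances:
  R: Z = R = 1500 Ω
  C: Z = 1/(jωC) = -j/(ω·C) = 0 - j31.52 Ω
Step 3 — Series combination: Z_total = R + C = 1500 - j31.52 Ω = 1500∠-1.2° Ω.
Step 4 — Source phasor: V = 67∠30.0° V = 58.02 + j33.5 V.
Step 5 — Ohm's law: I = V / Z_total = (58.02 + j33.5) / (1500 - j31.52) = 0.0382 + j0.02314 A.
Step 6 — Convert to polar: |I| = 0.04466 A, ∠I = 31.2°.

I = 0.04466∠31.2° A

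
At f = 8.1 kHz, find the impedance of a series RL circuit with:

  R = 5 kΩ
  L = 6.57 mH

Step 1 — Angular frequency: ω = 2π·f = 2π·8100 = 5.089e+04 rad/s.
Step 2 — Component impedances:
  R: Z = R = 5000 Ω
  L: Z = jωL = j·5.089e+04·0.00657 = 0 + j334.4 Ω
Step 3 — Series combination: Z_total = R + L = 5000 + j334.4 Ω = 5011∠3.8° Ω.

Z = 5000 + j334.4 Ω = 5011∠3.8° Ω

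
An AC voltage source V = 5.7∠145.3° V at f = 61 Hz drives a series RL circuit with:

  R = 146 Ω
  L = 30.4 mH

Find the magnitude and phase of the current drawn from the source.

Step 1 — Angular frequency: ω = 2π·f = 2π·61 = 383.3 rad/s.
Step 2 — Component impedances:
  R: Z = R = 146 Ω
  L: Z = jωL = j·383.3·0.0304 = 0 + j11.65 Ω
Step 3 — Series combination: Z_total = R + L = 146 + j11.65 Ω = 146.5∠4.6° Ω.
Step 4 — Source phasor: V = 5.7∠145.3° V = -4.686 + j3.245 V.
Step 5 — Ohm's law: I = V / Z_total = (-4.686 + j3.245) / (146 + j11.65) = -0.03013 + j0.02463 A.
Step 6 — Convert to polar: |I| = 0.03892 A, ∠I = 140.7°.

I = 0.03892∠140.7° A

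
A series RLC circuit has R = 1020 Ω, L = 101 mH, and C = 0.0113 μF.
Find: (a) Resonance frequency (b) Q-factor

Step 1 — Resonance condition Im(Z)=0 gives ω₀ = 1/√(LC).
Step 2 — ω₀ = 1/√(0.101·1.13e-08) = 2.96e+04 rad/s.
Step 3 — f₀ = ω₀/(2π) = 4711 Hz.
Step 4 — Series Q: Q = ω₀L/R = 2.96e+04·0.101/1020 = 2.931.

(a) f₀ = 4711 Hz  (b) Q = 2.931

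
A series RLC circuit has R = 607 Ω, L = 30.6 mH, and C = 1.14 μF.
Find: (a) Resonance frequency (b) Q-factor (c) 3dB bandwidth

Step 1 — Resonance: ω₀ = 1/√(LC) = 1/√(0.0306·1.14e-06) = 5354 rad/s.
Step 2 — f₀ = ω₀/(2π) = 852.1 Hz.
Step 3 — Series Q: Q = ω₀L/R = 5354·0.0306/607 = 0.2699.
Step 4 — Bandwidth: Δω = ω₀/Q = 1.984e+04 rad/s; BW = Δω/(2π) = 3157 Hz.

(a) f₀ = 852.1 Hz  (b) Q = 0.2699  (c) BW = 3157 Hz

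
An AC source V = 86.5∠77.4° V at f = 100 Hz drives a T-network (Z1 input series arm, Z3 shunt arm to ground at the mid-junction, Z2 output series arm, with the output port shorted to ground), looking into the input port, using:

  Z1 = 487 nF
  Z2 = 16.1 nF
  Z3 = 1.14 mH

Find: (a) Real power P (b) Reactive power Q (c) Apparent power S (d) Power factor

Step 1 — Angular frequency: ω = 2π·f = 2π·100 = 628.3 rad/s.
Step 2 — Component impedances:
  Z1: Z = 1/(jωC) = -j/(ω·C) = 0 - j3268 Ω
  Z2: Z = 1/(jωC) = -j/(ω·C) = 0 - j9.885e+04 Ω
  Z3: Z = jωL = j·628.3·0.00114 = 0 + j0.7163 Ω
Step 3 — With the output port shorted to ground, the output series arm Z2 runs from the junction to ground; the shunt arm Z3 also runs from the junction to ground. They appear in parallel: Z3 || Z2 = 0 + j0.7163 Ω.
Step 4 — Series with input arm Z1: Z_in = Z1 + (Z3 || Z2) = 0 - j3267 Ω = 3267∠-90.0° Ω.
Step 5 — Source phasor: V = 86.5∠77.4° V = 18.87 + j84.42 V.
Step 6 — Current: I = V / Z = -0.02584 + j0.005775 A = 0.02647∠167.4° A.
Step 7 — Complex power: S = V·I* = 0 - j2.29 VA.
Step 8 — Real power: P = Re(S) = 0 W.
Step 9 — Reactive power: Q = Im(S) = -2.29 VAR.
Step 10 — Apparent power: |S| = 2.29 VA.
Step 11 — Power factor: PF = P/|S| = 0 (leading).

(a) P = 0 W  (b) Q = -2.29 VAR  (c) S = 2.29 VA  (d) PF = 0 (leading)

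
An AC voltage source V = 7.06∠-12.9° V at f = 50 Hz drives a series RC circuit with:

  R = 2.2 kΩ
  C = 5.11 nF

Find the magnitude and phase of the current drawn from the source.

Step 1 — Angular frequency: ω = 2π·f = 2π·50 = 314.2 rad/s.
Step 2 — Component impedances:
  R: Z = R = 2200 Ω
  C: Z = 1/(jωC) = -j/(ω·C) = 0 - j6.229e+05 Ω
Step 3 — Series combination: Z_total = R + C = 2200 - j6.229e+05 Ω = 6.229e+05∠-89.8° Ω.
Step 4 — Source phasor: V = 7.06∠-12.9° V = 6.882 - j1.576 V.
Step 5 — Ohm's law: I = V / Z_total = (6.882 - j1.576) / (2200 - j6.229e+05) = 2.569e-06 + j1.104e-05 A.
Step 6 — Convert to polar: |I| = 1.133e-05 A, ∠I = 76.9°.

I = 1.133e-05∠76.9° A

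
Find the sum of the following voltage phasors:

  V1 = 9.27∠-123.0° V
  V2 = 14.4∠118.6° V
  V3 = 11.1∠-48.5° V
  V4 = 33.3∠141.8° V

Step 1 — Convert each phasor to rectangular form:
  V1 = 9.27·(cos(-123.0°) + j·sin(-123.0°)) = -5.049 - j7.774 V
  V2 = 14.4·(cos(118.6°) + j·sin(118.6°)) = -6.893 + j12.64 V
  V3 = 11.1·(cos(-48.5°) + j·sin(-48.5°)) = 7.355 - j8.313 V
  V4 = 33.3·(cos(141.8°) + j·sin(141.8°)) = -26.17 + j20.59 V
Step 2 — Sum components: V_total = -30.76 + j17.15 V.
Step 3 — Convert to polar: |V_total| = 35.21 V, ∠V_total = 150.9°.

V_total = 35.21∠150.9° V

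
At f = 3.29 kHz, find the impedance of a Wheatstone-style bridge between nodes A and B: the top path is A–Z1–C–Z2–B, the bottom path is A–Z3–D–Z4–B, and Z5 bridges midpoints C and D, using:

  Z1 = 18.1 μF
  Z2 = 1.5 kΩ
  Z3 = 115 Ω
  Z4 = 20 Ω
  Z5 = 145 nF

Step 1 — Angular frequency: ω = 2π·f = 2π·3290 = 2.067e+04 rad/s.
Step 2 — Component impedances:
  Z1: Z = 1/(jωC) = -j/(ω·C) = 0 - j2.673 Ω
  Z2: Z = R = 1500 Ω
  Z3: Z = R = 115 Ω
  Z4: Z = R = 20 Ω
  Z5: Z = 1/(jωC) = -j/(ω·C) = 0 - j333.6 Ω
Step 3 — Bridge requires nodal analysis (the Z5 bridge couples midpoints C and D, so the two paths cannot be reduced to a simple series/parallel combination). Setting node B to ground and injecting 1 A at node A, the 3-node admittance system at A, C, D solves to V_A = Z_AB = 114.4 - j30.14 Ω = 118.3∠-14.8° Ω.

Z = 114.4 - j30.14 Ω = 118.3∠-14.8° Ω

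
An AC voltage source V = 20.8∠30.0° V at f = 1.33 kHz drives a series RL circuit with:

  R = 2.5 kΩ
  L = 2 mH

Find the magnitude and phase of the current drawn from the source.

Step 1 — Angular frequency: ω = 2π·f = 2π·1330 = 8357 rad/s.
Step 2 — Component impedances:
  R: Z = R = 2500 Ω
  L: Z = jωL = j·8357·0.002 = 0 + j16.71 Ω
Step 3 — Series combination: Z_total = R + L = 2500 + j16.71 Ω = 2500∠0.4° Ω.
Step 4 — Source phasor: V = 20.8∠30.0° V = 18.01 + j10.4 V.
Step 5 — Ohm's law: I = V / Z_total = (18.01 + j10.4) / (2500 + j16.71) = 0.007233 + j0.004112 A.
Step 6 — Convert to polar: |I| = 0.00832 A, ∠I = 29.6°.

I = 0.00832∠29.6° A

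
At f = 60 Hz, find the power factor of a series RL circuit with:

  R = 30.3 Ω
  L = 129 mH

Step 1 — Angular frequency: ω = 2π·f = 2π·60 = 377 rad/s.
Step 2 — Component impedances:
  R: Z = R = 30.3 Ω
  L: Z = jωL = j·377·0.129 = 0 + j48.63 Ω
Step 3 — Series combination: Z_total = R + L = 30.3 + j48.63 Ω = 57.3∠58.1° Ω.
Step 4 — Power factor: PF = cos(φ) = Re(Z)/|Z| = 30.3/57.3 = 0.5288.
Step 5 — Type: Im(Z) = 48.63 ⇒ lagging (phase φ = 58.1°).

PF = 0.5288 (lagging, φ = 58.1°)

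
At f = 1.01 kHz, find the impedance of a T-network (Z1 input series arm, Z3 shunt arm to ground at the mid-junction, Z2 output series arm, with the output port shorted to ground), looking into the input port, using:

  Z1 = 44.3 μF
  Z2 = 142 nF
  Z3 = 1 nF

Step 1 — Angular frequency: ω = 2π·f = 2π·1010 = 6346 rad/s.
Step 2 — Component impedances:
  Z1: Z = 1/(jωC) = -j/(ω·C) = 0 - j3.557 Ω
  Z2: Z = 1/(jωC) = -j/(ω·C) = 0 - j1110 Ω
  Z3: Z = 1/(jωC) = -j/(ω·C) = 0 - j1.576e+05 Ω
Step 3 — With the output port shorted to ground, the output series arm Z2 runs from the junction to ground; the shunt arm Z3 also runs from the junction to ground. They appear in parallel: Z3 || Z2 = 0 - j1102 Ω.
Step 4 — Series with input arm Z1: Z_in = Z1 + (Z3 || Z2) = 0 - j1106 Ω = 1106∠-90.0° Ω.

Z = 0 - j1106 Ω = 1106∠-90.0° Ω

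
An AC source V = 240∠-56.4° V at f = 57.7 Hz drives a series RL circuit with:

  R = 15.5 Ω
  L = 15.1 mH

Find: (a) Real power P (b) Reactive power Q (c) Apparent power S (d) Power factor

Step 1 — Angular frequency: ω = 2π·f = 2π·57.7 = 362.5 rad/s.
Step 2 — Component impedances:
  R: Z = R = 15.5 Ω
  L: Z = jωL = j·362.5·0.0151 = 0 + j5.474 Ω
Step 3 — Series combination: Z_total = R + L = 15.5 + j5.474 Ω = 16.44∠19.5° Ω.
Step 4 — Source phasor: V = 240∠-56.4° V = 132.8 - j199.9 V.
Step 5 — Current: I = V / Z = 3.569 - j14.16 A = 14.6∠-75.9° A.
Step 6 — Complex power: S = V·I* = 3304 + j1167 VA.
Step 7 — Real power: P = Re(S) = 3304 W.
Step 8 — Reactive power: Q = Im(S) = 1167 VAR.
Step 9 — Apparent power: |S| = 3504 VA.
Step 10 — Power factor: PF = P/|S| = 0.9429 (lagging).

(a) P = 3304 W  (b) Q = 1167 VAR  (c) S = 3504 VA  (d) PF = 0.9429 (lagging)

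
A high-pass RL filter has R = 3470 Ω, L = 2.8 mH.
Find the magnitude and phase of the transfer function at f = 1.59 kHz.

Step 1 — Angular frequency: ω = 2π·1590 = 9990 rad/s.
Step 2 — Transfer function: H(jω) = jωL/(R + jωL).
Step 3 — Numerator jωL = j·27.97; denominator R + jωL = 3470 + j27.97.
Step 4 — H = 6.498e-05 + j0.008061.
Step 5 — Magnitude: |H| = 0.008061 (-41.9 dB); phase: φ = 89.5°.

|H| = 0.008061 (-41.9 dB), φ = 89.5°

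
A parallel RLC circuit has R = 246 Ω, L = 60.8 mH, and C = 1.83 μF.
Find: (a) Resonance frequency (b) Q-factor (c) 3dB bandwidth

Step 1 — Resonance: ω₀ = 1/√(LC) = 1/√(0.0608·1.83e-06) = 2998 rad/s.
Step 2 — f₀ = ω₀/(2π) = 477.1 Hz.
Step 3 — Parallel Q: Q = R/(ω₀L) = 246/(2998·0.0608) = 1.35.
Step 4 — Bandwidth: Δω = ω₀/Q = 2221 rad/s; BW = Δω/(2π) = 353.5 Hz.

(a) f₀ = 477.1 Hz  (b) Q = 1.35  (c) BW = 353.5 Hz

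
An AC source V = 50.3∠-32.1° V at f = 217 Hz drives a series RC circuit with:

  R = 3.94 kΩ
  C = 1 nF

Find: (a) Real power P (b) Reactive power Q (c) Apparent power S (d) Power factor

Step 1 — Angular frequency: ω = 2π·f = 2π·217 = 1363 rad/s.
Step 2 — Component impedances:
  R: Z = R = 3940 Ω
  C: Z = 1/(jωC) = -j/(ω·C) = 0 - j7.334e+05 Ω
Step 3 — Series combination: Z_total = R + C = 3940 - j7.334e+05 Ω = 7.334e+05∠-89.7° Ω.
Step 4 — Source phasor: V = 50.3∠-32.1° V = 42.61 - j26.73 V.
Step 5 — Current: I = V / Z = 3.676e-05 + j5.79e-05 A = 6.858e-05∠57.6° A.
Step 6 — Complex power: S = V·I* = 1.853e-05 - j0.00345 VA.
Step 7 — Real power: P = Re(S) = 1.853e-05 W.
Step 8 — Reactive power: Q = Im(S) = -0.00345 VAR.
Step 9 — Apparent power: |S| = 0.00345 VA.
Step 10 — Power factor: PF = P/|S| = 0.005372 (leading).

(a) P = 1.853e-05 W  (b) Q = -0.00345 VAR  (c) S = 0.00345 VA  (d) PF = 0.005372 (leading)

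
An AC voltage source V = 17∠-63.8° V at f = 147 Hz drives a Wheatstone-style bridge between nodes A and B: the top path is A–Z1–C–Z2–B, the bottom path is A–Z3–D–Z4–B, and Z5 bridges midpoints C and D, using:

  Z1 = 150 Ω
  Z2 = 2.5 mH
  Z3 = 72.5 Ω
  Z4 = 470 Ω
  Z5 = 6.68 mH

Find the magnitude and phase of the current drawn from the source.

Step 1 — Angular frequency: ω = 2π·f = 2π·147 = 923.6 rad/s.
Step 2 — Component impedances:
  Z1: Z = R = 150 Ω
  Z2: Z = jωL = j·923.6·0.0025 = 0 + j2.309 Ω
  Z3: Z = R = 72.5 Ω
  Z4: Z = R = 470 Ω
  Z5: Z = jωL = j·923.6·0.00668 = 0 + j6.17 Ω
Step 3 — Bridge requires nodal analysis (the Z5 bridge couples midpoints C and D, so the two paths cannot be reduced to a simple series/parallel combination). Setting node B to ground and injecting 1 A at node A, the 3-node admittance system at A, C, D solves to V_A = Z_AB = 49.04 + j5.106 Ω = 49.31∠5.9° Ω.
Step 4 — Source phasor: V = 17∠-63.8° V = 7.506 - j15.25 V.
Step 5 — Ohm's law: I = V / Z_total = (7.506 - j15.25) / (49.04 + j5.106) = 0.1194 - j0.3234 A.
Step 6 — Convert to polar: |I| = 0.3448 A, ∠I = -69.7°.

I = 0.3448∠-69.7° A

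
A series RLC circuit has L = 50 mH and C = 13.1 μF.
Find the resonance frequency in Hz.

Step 1 — Resonance condition Im(Z)=0 gives ω₀ = 1/√(LC).
Step 2 — ω₀ = 1/√(0.05·1.31e-05) = 1236 rad/s.
Step 3 — f₀ = ω₀/(2π) = 196.7 Hz.

f₀ = 196.7 Hz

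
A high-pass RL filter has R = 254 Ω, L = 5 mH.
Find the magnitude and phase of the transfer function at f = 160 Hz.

Step 1 — Angular frequency: ω = 2π·160 = 1005 rad/s.
Step 2 — Transfer function: H(jω) = jωL/(R + jωL).
Step 3 — Numerator jωL = j·5.027; denominator R + jωL = 254 + j5.027.
Step 4 — H = 0.0003915 + j0.01978.
Step 5 — Magnitude: |H| = 0.01979 (-34.1 dB); phase: φ = 88.9°.

|H| = 0.01979 (-34.1 dB), φ = 88.9°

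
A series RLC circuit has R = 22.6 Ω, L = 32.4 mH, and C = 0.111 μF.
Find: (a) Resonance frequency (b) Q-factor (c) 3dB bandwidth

Step 1 — Resonance condition Im(Z)=0 gives ω₀ = 1/√(LC).
Step 2 — ω₀ = 1/√(0.0324·1.11e-07) = 1.668e+04 rad/s.
Step 3 — f₀ = ω₀/(2π) = 2654 Hz.
Step 4 — Series Q: Q = ω₀L/R = 1.668e+04·0.0324/22.6 = 23.91.
Step 5 — 3dB bandwidth: Δω = ω₀/Q = 697.5 rad/s; BW = Δω/(2π) = 111 Hz.

(a) f₀ = 2654 Hz  (b) Q = 23.91  (c) BW = 111 Hz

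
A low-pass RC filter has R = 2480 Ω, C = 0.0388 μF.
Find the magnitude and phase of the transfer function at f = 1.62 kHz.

Step 1 — Angular frequency: ω = 2π·1620 = 1.018e+04 rad/s.
Step 2 — Transfer function: H(jω) = 1/(1 + jωRC).
Step 3 — Denominator: 1 + jωRC = 1 + j·1.018e+04·2480·3.88e-08 = 1 + j0.9794.
Step 4 — H = 0.5104 - j0.4999.
Step 5 — Magnitude: |H| = 0.7144 (-2.9 dB); phase: φ = -44.4°.

|H| = 0.7144 (-2.9 dB), φ = -44.4°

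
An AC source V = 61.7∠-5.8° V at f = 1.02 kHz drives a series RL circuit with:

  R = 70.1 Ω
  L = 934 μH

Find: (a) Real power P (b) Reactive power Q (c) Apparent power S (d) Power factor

Step 1 — Angular frequency: ω = 2π·f = 2π·1020 = 6409 rad/s.
Step 2 — Component impedances:
  R: Z = R = 70.1 Ω
  L: Z = jωL = j·6409·0.000934 = 0 + j5.986 Ω
Step 3 — Series combination: Z_total = R + L = 70.1 + j5.986 Ω = 70.36∠4.9° Ω.
Step 4 — Source phasor: V = 61.7∠-5.8° V = 61.38 - j6.235 V.
Step 5 — Current: I = V / Z = 0.8618 - j0.1625 A = 0.877∠-10.7° A.
Step 6 — Complex power: S = V·I* = 53.91 + j4.604 VA.
Step 7 — Real power: P = Re(S) = 53.91 W.
Step 8 — Reactive power: Q = Im(S) = 4.604 VAR.
Step 9 — Apparent power: |S| = 54.11 VA.
Step 10 — Power factor: PF = P/|S| = 0.9964 (lagging).

(a) P = 53.91 W  (b) Q = 4.604 VAR  (c) S = 54.11 VA  (d) PF = 0.9964 (lagging)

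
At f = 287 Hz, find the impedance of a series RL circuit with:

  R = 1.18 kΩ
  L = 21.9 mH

Step 1 — Angular frequency: ω = 2π·f = 2π·287 = 1803 rad/s.
Step 2 — Component impedances:
  R: Z = R = 1180 Ω
  L: Z = jωL = j·1803·0.0219 = 0 + j39.49 Ω
Step 3 — Series combination: Z_total = R + L = 1180 + j39.49 Ω = 1181∠1.9° Ω.

Z = 1180 + j39.49 Ω = 1181∠1.9° Ω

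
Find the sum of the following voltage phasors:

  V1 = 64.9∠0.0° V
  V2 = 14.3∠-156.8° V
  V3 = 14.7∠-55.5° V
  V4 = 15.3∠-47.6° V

Step 1 — Convert each phasor to rectangular form:
  V1 = 64.9·(cos(0.0°) + j·sin(0.0°)) = 64.9 V
  V2 = 14.3·(cos(-156.8°) + j·sin(-156.8°)) = -13.14 - j5.633 V
  V3 = 14.7·(cos(-55.5°) + j·sin(-55.5°)) = 8.326 - j12.11 V
  V4 = 15.3·(cos(-47.6°) + j·sin(-47.6°)) = 10.32 - j11.3 V
Step 2 — Sum components: V_total = 70.4 - j29.05 V.
Step 3 — Convert to polar: |V_total| = 76.16 V, ∠V_total = -22.4°.

V_total = 76.16∠-22.4° V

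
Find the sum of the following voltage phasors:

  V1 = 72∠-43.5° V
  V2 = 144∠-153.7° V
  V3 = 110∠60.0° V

Step 1 — Convert each phasor to rectangular form:
  V1 = 72·(cos(-43.5°) + j·sin(-43.5°)) = 52.23 - j49.56 V
  V2 = 144·(cos(-153.7°) + j·sin(-153.7°)) = -129.1 - j63.8 V
  V3 = 110·(cos(60.0°) + j·sin(60.0°)) = 55 + j95.26 V
Step 2 — Sum components: V_total = -21.87 - j18.1 V.
Step 3 — Convert to polar: |V_total| = 28.39 V, ∠V_total = -140.4°.

V_total = 28.39∠-140.4° V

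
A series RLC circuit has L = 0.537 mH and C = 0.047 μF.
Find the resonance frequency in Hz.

Step 1 — Resonance condition Im(Z)=0 gives ω₀ = 1/√(LC).
Step 2 — ω₀ = 1/√(0.000537·4.7e-08) = 1.991e+05 rad/s.
Step 3 — f₀ = ω₀/(2π) = 3.168e+04 Hz.

f₀ = 3.168e+04 Hz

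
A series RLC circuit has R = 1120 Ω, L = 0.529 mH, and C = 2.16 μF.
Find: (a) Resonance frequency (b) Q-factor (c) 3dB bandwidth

Step 1 — Resonance: ω₀ = 1/√(LC) = 1/√(0.000529·2.16e-06) = 2.958e+04 rad/s.
Step 2 — f₀ = ω₀/(2π) = 4708 Hz.
Step 3 — Series Q: Q = ω₀L/R = 2.958e+04·0.000529/1120 = 0.01397.
Step 4 — Bandwidth: Δω = ω₀/Q = 2.117e+06 rad/s; BW = Δω/(2π) = 3.37e+05 Hz.

(a) f₀ = 4708 Hz  (b) Q = 0.01397  (c) BW = 3.37e+05 Hz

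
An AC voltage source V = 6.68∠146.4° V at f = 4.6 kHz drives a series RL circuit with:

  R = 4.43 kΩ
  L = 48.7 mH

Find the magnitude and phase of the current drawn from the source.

Step 1 — Angular frequency: ω = 2π·f = 2π·4600 = 2.89e+04 rad/s.
Step 2 — Component impedances:
  R: Z = R = 4430 Ω
  L: Z = jωL = j·2.89e+04·0.0487 = 0 + j1408 Ω
Step 3 — Series combination: Z_total = R + L = 4430 + j1408 Ω = 4648∠17.6° Ω.
Step 4 — Source phasor: V = 6.68∠146.4° V = -5.564 + j3.697 V.
Step 5 — Ohm's law: I = V / Z_total = (-5.564 + j3.697) / (4430 + j1408) = -0.0009 + j0.00112 A.
Step 6 — Convert to polar: |I| = 0.001437 A, ∠I = 128.8°.

I = 0.001437∠128.8° A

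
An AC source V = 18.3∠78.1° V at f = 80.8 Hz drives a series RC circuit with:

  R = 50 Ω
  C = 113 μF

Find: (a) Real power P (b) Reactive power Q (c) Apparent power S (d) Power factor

Step 1 — Angular frequency: ω = 2π·f = 2π·80.8 = 507.7 rad/s.
Step 2 — Component impedances:
  R: Z = R = 50 Ω
  C: Z = 1/(jωC) = -j/(ω·C) = 0 - j17.43 Ω
Step 3 — Series combination: Z_total = R + C = 50 - j17.43 Ω = 52.95∠-19.2° Ω.
Step 4 — Source phasor: V = 18.3∠78.1° V = 3.774 + j17.91 V.
Step 5 — Current: I = V / Z = -0.04403 + j0.3428 A = 0.3456∠97.3° A.
Step 6 — Complex power: S = V·I* = 5.972 - j2.082 VA.
Step 7 — Real power: P = Re(S) = 5.972 W.
Step 8 — Reactive power: Q = Im(S) = -2.082 VAR.
Step 9 — Apparent power: |S| = 6.324 VA.
Step 10 — Power factor: PF = P/|S| = 0.9443 (leading).

(a) P = 5.972 W  (b) Q = -2.082 VAR  (c) S = 6.324 VA  (d) PF = 0.9443 (leading)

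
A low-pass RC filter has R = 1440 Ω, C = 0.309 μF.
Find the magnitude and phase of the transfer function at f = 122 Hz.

Step 1 — Angular frequency: ω = 2π·122 = 766.5 rad/s.
Step 2 — Transfer function: H(jω) = 1/(1 + jωRC).
Step 3 — Denominator: 1 + jωRC = 1 + j·766.5·1440·3.09e-07 = 1 + j0.3411.
Step 4 — H = 0.8958 - j0.3055.
Step 5 — Magnitude: |H| = 0.9465 (-0.5 dB); phase: φ = -18.8°.

|H| = 0.9465 (-0.5 dB), φ = -18.8°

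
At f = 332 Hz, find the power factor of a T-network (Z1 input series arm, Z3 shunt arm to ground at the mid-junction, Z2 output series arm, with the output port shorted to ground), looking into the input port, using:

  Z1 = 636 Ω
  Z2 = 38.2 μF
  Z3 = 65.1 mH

Step 1 — Angular frequency: ω = 2π·f = 2π·332 = 2086 rad/s.
Step 2 — Component impedances:
  Z1: Z = R = 636 Ω
  Z2: Z = 1/(jωC) = -j/(ω·C) = 0 - j12.55 Ω
  Z3: Z = jωL = j·2086·0.0651 = 0 + j135.8 Ω
Step 3 — With the output port shorted to ground, the output series arm Z2 runs from the junction to ground; the shunt arm Z3 also runs from the junction to ground. They appear in parallel: Z3 || Z2 = 0 - j13.83 Ω.
Step 4 — Series with input arm Z1: Z_in = Z1 + (Z3 || Z2) = 636 - j13.83 Ω = 636.2∠-1.2° Ω.
Step 5 — Power factor: PF = cos(φ) = Re(Z)/|Z| = 636/636.15 = 0.9998.
Step 6 — Type: Im(Z) = -13.83 ⇒ leading (phase φ = -1.2°).

PF = 0.9998 (leading, φ = -1.2°)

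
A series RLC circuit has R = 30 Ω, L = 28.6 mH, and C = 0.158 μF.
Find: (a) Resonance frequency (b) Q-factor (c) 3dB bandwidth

Step 1 — Resonance condition Im(Z)=0 gives ω₀ = 1/√(LC).
Step 2 — ω₀ = 1/√(0.0286·1.58e-07) = 1.488e+04 rad/s.
Step 3 — f₀ = ω₀/(2π) = 2368 Hz.
Step 4 — Series Q: Q = ω₀L/R = 1.488e+04·0.0286/30 = 14.18.
Step 5 — 3dB bandwidth: Δω = ω₀/Q = 1049 rad/s; BW = Δω/(2π) = 166.9 Hz.

(a) f₀ = 2368 Hz  (b) Q = 14.18  (c) BW = 166.9 Hz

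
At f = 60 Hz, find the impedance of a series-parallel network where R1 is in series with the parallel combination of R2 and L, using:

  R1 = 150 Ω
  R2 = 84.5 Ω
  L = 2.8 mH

Step 1 — Angular frequency: ω = 2π·f = 2π·60 = 377 rad/s.
Step 2 — Component impedances:
  R1: Z = R = 150 Ω
  R2: Z = R = 84.5 Ω
  L: Z = jωL = j·377·0.0028 = 0 + j1.056 Ω
Step 3 — Parallel branch: R2 || L = 1/(1/R2 + 1/L) = 0.01318 + j1.055 Ω.
Step 4 — Series with R1: Z_total = R1 + (R2 || L) = 150 + j1.055 Ω = 150∠0.4° Ω.

Z = 150 + j1.055 Ω = 150∠0.4° Ω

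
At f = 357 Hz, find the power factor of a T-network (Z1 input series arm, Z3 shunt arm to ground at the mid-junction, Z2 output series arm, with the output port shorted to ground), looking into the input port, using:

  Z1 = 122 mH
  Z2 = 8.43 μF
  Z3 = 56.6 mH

Step 1 — Angular frequency: ω = 2π·f = 2π·357 = 2243 rad/s.
Step 2 — Component impedances:
  Z1: Z = jωL = j·2243·0.122 = 0 + j273.7 Ω
  Z2: Z = 1/(jωC) = -j/(ω·C) = 0 - j52.88 Ω
  Z3: Z = jωL = j·2243·0.0566 = 0 + j127 Ω
Step 3 — With the output port shorted to ground, the output series arm Z2 runs from the junction to ground; the shunt arm Z3 also runs from the junction to ground. They appear in parallel: Z3 || Z2 = 0 - j90.64 Ω.
Step 4 — Series with input arm Z1: Z_in = Z1 + (Z3 || Z2) = 0 + j183 Ω = 183∠90.0° Ω.
Step 5 — Power factor: PF = cos(φ) = Re(Z)/|Z| = 0/183 = 0.
Step 6 — Type: Im(Z) = 183 ⇒ lagging (phase φ = 90.0°).

PF = 0 (lagging, φ = 90.0°)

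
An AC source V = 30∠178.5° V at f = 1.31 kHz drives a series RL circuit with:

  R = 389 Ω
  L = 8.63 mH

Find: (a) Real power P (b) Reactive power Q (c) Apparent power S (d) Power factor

Step 1 — Angular frequency: ω = 2π·f = 2π·1310 = 8231 rad/s.
Step 2 — Component impedances:
  R: Z = R = 389 Ω
  L: Z = jωL = j·8231·0.00863 = 0 + j71.03 Ω
Step 3 — Series combination: Z_total = R + L = 389 + j71.03 Ω = 395.4∠10.3° Ω.
Step 4 — Source phasor: V = 30∠178.5° V = -29.99 + j0.7853 V.
Step 5 — Current: I = V / Z = -0.07425 + j0.01558 A = 0.07587∠168.2° A.
Step 6 — Complex power: S = V·I* = 2.239 + j0.4088 VA.
Step 7 — Real power: P = Re(S) = 2.239 W.
Step 8 — Reactive power: Q = Im(S) = 0.4088 VAR.
Step 9 — Apparent power: |S| = 2.276 VA.
Step 10 — Power factor: PF = P/|S| = 0.9837 (lagging).

(a) P = 2.239 W  (b) Q = 0.4088 VAR  (c) S = 2.276 VA  (d) PF = 0.9837 (lagging)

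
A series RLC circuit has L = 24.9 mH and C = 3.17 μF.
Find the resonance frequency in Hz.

Step 1 — Resonance condition Im(Z)=0 gives ω₀ = 1/√(LC).
Step 2 — ω₀ = 1/√(0.0249·3.17e-06) = 3559 rad/s.
Step 3 — f₀ = ω₀/(2π) = 566.5 Hz.

f₀ = 566.5 Hz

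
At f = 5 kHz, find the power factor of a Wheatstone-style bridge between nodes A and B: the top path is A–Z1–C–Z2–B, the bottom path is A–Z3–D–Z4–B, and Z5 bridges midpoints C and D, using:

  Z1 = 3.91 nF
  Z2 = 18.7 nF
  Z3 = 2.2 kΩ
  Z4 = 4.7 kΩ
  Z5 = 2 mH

Step 1 — Angular frequency: ω = 2π·f = 2π·5000 = 3.142e+04 rad/s.
Step 2 — Component impedances:
  Z1: Z = 1/(jωC) = -j/(ω·C) = 0 - j8141 Ω
  Z2: Z = 1/(jωC) = -j/(ω·C) = 0 - j1702 Ω
  Z3: Z = R = 2200 Ω
  Z4: Z = R = 4700 Ω
  Z5: Z = jωL = j·3.142e+04·0.002 = 0 + j62.83 Ω
Step 3 — Bridge requires nodal analysis (the Z5 bridge couples midpoints C and D, so the two paths cannot be reduced to a simple series/parallel combination). Setting node B to ground and injecting 1 A at node A, the 3-node admittance system at A, C, D solves to V_A = Z_AB = 2589 - j2017 Ω = 3282∠-37.9° Ω.
Step 4 — Power factor: PF = cos(φ) = Re(Z)/|Z| = 2588.8/3281.6 = 0.7889.
Step 5 — Type: Im(Z) = -2017 ⇒ leading (phase φ = -37.9°).

PF = 0.7889 (leading, φ = -37.9°)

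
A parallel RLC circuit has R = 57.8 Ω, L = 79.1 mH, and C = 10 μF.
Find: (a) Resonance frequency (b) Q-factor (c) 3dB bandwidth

Step 1 — Resonance: ω₀ = 1/√(LC) = 1/√(0.0791·1e-05) = 1124 rad/s.
Step 2 — f₀ = ω₀/(2π) = 179 Hz.
Step 3 — Parallel Q: Q = R/(ω₀L) = 57.8/(1124·0.0791) = 0.6499.
Step 4 — Bandwidth: Δω = ω₀/Q = 1730 rad/s; BW = Δω/(2π) = 275.4 Hz.

(a) f₀ = 179 Hz  (b) Q = 0.6499  (c) BW = 275.4 Hz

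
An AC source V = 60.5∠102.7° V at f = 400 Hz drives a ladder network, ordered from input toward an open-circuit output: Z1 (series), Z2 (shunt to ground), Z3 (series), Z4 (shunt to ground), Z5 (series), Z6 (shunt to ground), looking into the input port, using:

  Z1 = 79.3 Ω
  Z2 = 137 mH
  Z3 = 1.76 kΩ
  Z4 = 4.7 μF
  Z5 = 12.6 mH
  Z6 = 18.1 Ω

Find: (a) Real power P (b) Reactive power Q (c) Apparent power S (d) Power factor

Step 1 — Angular frequency: ω = 2π·f = 2π·400 = 2513 rad/s.
Step 2 — Component impedances:
  Z1: Z = R = 79.3 Ω
  Z2: Z = jωL = j·2513·0.137 = 0 + j344.3 Ω
  Z3: Z = R = 1760 Ω
  Z4: Z = 1/(jωC) = -j/(ω·C) = 0 - j84.66 Ω
  Z5: Z = jωL = j·2513·0.0126 = 0 + j31.67 Ω
  Z6: Z = R = 18.1 Ω
Step 3 — Ladder network (open output): work backward from the far end, alternating series and parallel combinations. Z_in = 142.3 + j331 Ω = 360.3∠66.7° Ω.
Step 4 — Source phasor: V = 60.5∠102.7° V = -13.3 + j59.02 V.
Step 5 — Current: I = V / Z = 0.1359 + j0.09861 A = 0.1679∠36.0° A.
Step 6 — Complex power: S = V·I* = 4.012 + j9.333 VA.
Step 7 — Real power: P = Re(S) = 4.012 W.
Step 8 — Reactive power: Q = Im(S) = 9.333 VAR.
Step 9 — Apparent power: |S| = 10.16 VA.
Step 10 — Power factor: PF = P/|S| = 0.395 (lagging).

(a) P = 4.012 W  (b) Q = 9.333 VAR  (c) S = 10.16 VA  (d) PF = 0.395 (lagging)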